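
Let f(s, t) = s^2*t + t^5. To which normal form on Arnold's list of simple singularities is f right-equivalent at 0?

D_{6}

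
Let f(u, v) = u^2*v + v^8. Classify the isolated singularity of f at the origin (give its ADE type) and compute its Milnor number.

The Hessian of f at 0 has rank 0. Corank 2; j^3 = u^2*v has shape L^2 M (L != M), so D-series; mu = 9 gives D_9.

Type D_{9}, Milnor number mu = 9.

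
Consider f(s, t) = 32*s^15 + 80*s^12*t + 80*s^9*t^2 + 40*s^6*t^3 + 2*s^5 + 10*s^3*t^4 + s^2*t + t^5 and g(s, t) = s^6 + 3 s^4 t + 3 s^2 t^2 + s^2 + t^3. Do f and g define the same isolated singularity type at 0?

No.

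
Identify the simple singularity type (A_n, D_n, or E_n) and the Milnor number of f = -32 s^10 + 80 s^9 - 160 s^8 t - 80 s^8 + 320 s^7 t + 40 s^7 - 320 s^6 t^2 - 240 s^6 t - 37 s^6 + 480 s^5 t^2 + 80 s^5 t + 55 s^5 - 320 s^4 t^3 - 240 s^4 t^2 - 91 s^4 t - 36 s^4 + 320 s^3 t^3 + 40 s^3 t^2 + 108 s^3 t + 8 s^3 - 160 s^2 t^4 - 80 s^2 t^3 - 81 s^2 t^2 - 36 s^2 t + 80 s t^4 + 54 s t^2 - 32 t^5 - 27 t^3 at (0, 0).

The Hessian of f at 0 is [[0, 0], [0, 0]] with rank 0, so corank 2. A Groebner basis of the Jacobian ideal J(f) in C{s,t} is {52*s^2/243 + s*t^3 - 13*s*t^2/9 - 52*s*t/81 + 13*t^3/6 + 13*t^2/27, 32*s^2/243 - 8*s*t^2/9 - 32*s*t/81 + t^4 + 4*t^3/3 + 8*t^2/27, s^3 + s^2/2 - 81*s*t^2/8 - 3*s*t/2 + 189*t^3/16 + 9*t^2/8, s^2*t + s^2/9 - 15*s*t^2/4 - s*t/3 + 27*t^3/8 + t^2/4}; counting standard monomials gives mu = 8. Corank 2; j^3 = (2*s - 3*t)^3 is a perfect cube, so E-series; the 5-jet and mu = 8 give E_8.

Type E_8, Milnor number mu = 8.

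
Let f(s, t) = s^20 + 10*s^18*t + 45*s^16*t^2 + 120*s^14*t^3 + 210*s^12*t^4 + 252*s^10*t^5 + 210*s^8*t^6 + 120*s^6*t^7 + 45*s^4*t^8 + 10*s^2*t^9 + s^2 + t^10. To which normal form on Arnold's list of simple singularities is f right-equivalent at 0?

A_{9}

The Hessian of f at 0 is [[2, 0], [0, 0]] with rank 1, so corank 1. A Groebner basis of the Jacobian ideal J(f) in C{s,t} is {t^9, s}; counting standard monomials gives mu = 9. Corank 1: A-series; mu = 9 gives A_9.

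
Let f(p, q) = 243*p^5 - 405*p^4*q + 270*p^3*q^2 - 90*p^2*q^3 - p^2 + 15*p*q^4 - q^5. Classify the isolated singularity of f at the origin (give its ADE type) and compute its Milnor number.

Type A_{4}, Milnor number mu = 4.

The Hessian of f at 0 is [[-2, 0], [0, 0]] with rank 1, so corank 1. A Groebner basis of the Jacobian ideal J(f) in C{p,q} is {q^4, p}; counting standard monomials gives mu = 4. Corank 1: A-series; mu = 4 gives A_4.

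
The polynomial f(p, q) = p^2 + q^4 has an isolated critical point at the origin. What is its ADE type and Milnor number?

Type A_3, Milnor number mu = 3.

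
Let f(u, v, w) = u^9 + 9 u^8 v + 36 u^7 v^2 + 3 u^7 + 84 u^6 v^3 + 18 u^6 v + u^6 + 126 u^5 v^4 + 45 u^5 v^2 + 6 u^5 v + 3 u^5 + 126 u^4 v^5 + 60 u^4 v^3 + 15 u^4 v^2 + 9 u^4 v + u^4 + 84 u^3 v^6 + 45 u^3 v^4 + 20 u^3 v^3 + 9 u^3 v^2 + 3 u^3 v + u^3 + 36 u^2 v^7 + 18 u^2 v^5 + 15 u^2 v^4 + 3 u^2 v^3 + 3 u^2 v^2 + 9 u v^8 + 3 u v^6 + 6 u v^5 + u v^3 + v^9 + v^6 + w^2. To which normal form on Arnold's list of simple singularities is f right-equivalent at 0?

E_7

The Hessian of f at 0 has rank 1. Corank 2; j^3 = u^3 is a perfect cube, so E-series; the 4-jet and mu = 7 give E_7.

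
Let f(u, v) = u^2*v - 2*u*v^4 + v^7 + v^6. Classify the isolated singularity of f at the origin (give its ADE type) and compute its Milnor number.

Type D_{7}, Milnor number mu = 7.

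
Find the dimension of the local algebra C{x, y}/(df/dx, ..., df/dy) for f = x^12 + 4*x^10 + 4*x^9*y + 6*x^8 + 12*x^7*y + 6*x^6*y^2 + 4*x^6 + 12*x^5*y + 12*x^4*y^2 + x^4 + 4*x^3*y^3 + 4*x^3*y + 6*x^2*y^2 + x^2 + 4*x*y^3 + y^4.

3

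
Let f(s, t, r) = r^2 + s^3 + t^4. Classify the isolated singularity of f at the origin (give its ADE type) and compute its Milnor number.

The Hessian of f at 0 has rank 1. Corank 2; j^3 = s^3 is a perfect cube, so E-series; the 4-jet and mu = 6 give E_6.

Type E_6, Milnor number mu = 6.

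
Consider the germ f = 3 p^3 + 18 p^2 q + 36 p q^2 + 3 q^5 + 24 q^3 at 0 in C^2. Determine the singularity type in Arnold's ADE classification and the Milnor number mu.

Type E8, Milnor number mu = 8.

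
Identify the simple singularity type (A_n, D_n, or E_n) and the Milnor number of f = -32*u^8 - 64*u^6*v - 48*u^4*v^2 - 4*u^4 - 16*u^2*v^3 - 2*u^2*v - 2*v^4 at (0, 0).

The Hessian of f at 0 is [[0, 0], [0, 0]] with rank 0, so corank 2. A Groebner basis of the Jacobian ideal J(f) in C{u,v} is {u^3, u^2/4 + v^3, u*v}; counting standard monomials gives mu = 5. Corank 2; j^3 = -2*u^2*v has shape L^2 M (L != M), so D-series; mu = 5 gives D_5.

Type D_5, Milnor number mu = 5.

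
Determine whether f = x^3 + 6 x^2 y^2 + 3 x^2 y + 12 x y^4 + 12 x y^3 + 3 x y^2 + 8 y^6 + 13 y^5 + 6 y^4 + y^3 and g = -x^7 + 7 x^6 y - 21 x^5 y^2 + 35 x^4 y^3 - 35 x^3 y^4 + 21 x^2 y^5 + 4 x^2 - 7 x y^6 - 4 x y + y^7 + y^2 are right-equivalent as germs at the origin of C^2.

No.

The Hessian of f at 0 has rank 0. Corank 2; j^3 = (x + y)^3 is a perfect cube, so E-series; the 5-jet and mu = 8 give E_8. The Hessian of g at 0 has rank 1. Corank 1: A-series; mu = 6 gives A_6. f is E_8 but g is A_6, hence not right-equivalent.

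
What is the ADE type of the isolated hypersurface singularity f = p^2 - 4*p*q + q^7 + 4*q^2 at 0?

A6

The Hessian of f at 0 is [[2, -4], [-4, 8]] with rank 1, so corank 1. A Groebner basis of the Jacobian ideal J(f) in C{p,q} is {q^6, p - 2*q}; counting standard monomials gives mu = 6. Corank 1: A-series; mu = 6 gives A_6.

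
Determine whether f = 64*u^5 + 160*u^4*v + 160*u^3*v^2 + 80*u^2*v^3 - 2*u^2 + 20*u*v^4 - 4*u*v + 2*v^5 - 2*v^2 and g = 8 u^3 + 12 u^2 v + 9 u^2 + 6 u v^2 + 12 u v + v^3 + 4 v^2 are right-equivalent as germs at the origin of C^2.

No.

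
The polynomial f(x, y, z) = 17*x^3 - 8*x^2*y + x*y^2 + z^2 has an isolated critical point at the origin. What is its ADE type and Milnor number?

The Hessian of f at 0 is [[0, 0, 0], [0, 0, 0], [0, 0, 2]] with rank 1, so corank 2. A Groebner basis of the Jacobian ideal J(f) in C{x,y,z} is {y^3, x^2 - y^2/13, x*y - 4*y^2/13, z}; counting standard monomials gives mu = 4. Corank 2; j^3 = x*(17*x^2 - 8*x*y + y^2) splits into three distinct lines over C (the quadratic factor has nonzero discriminant), so D_4.

Type D_4, Milnor number mu = 4.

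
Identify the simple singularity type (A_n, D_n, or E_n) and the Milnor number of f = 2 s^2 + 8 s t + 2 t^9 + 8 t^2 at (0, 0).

Type A8, Milnor number mu = 8.

The Hessian of f at 0 is [[4, 8], [8, 16]] with rank 1, so corank 1. A Groebner basis of the Jacobian ideal J(f) in C{s,t} is {t^8, s + 2*t}; counting standard monomials gives mu = 8. Corank 1: A-series; mu = 8 gives A_8.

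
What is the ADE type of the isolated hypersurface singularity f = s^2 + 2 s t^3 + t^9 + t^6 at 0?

The Hessian of f at 0 is [[2, 0], [0, 0]] with rank 1, so corank 1. A Groebner basis of the Jacobian ideal J(f) in C{s,t} is {s^2*t^2, s^3, s + t^3}; counting standard monomials gives mu = 8. Corank 1: A-series; mu = 8 gives A_8.

A8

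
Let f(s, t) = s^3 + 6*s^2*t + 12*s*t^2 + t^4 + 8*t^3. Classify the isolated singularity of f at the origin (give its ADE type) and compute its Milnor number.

Type E_6, Milnor number mu = 6.

The Hessian of f at 0 has rank 0. Corank 2; j^3 = (s + 2*t)^3 is a perfect cube, so E-series; the 4-jet and mu = 6 give E_6.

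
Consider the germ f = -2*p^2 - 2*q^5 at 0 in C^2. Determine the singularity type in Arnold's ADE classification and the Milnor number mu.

Type A_{4}, Milnor number mu = 4.

The Hessian of f at 0 is [[-4, 0], [0, 0]] with rank 1, so corank 1. A Groebner basis of the Jacobian ideal J(f) in C{p,q} is {q^4, p}; counting standard monomials gives mu = 4. Corank 1: A-series; mu = 4 gives A_4.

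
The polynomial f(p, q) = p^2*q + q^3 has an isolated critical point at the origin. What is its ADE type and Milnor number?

Type D4, Milnor number mu = 4.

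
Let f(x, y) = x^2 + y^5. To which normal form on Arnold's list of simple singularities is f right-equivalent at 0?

The Hessian of f at 0 is [[2, 0], [0, 0]] with rank 1, so corank 1. A Groebner basis of the Jacobian ideal J(f) in C{x,y} is {y^4, x}; counting standard monomials gives mu = 4. Corank 1: A-series; mu = 4 gives A_4.

A_4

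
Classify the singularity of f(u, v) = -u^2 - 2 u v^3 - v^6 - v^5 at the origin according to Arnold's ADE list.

A_4

The Hessian of f at 0 has rank 1. Corank 1: A-series; mu = 4 gives A_4.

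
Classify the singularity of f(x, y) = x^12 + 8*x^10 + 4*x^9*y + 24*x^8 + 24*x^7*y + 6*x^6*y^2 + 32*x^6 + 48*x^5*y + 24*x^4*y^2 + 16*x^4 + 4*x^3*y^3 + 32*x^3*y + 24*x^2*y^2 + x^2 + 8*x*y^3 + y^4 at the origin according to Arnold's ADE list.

A_3

The Hessian of f at 0 has rank 1. Corank 1: A-series; mu = 3 gives A_3.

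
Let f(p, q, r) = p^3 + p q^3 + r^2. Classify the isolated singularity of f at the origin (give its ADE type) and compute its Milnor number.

Type E_7, Milnor number mu = 7.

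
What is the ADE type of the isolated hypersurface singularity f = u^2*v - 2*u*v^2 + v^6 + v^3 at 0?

D7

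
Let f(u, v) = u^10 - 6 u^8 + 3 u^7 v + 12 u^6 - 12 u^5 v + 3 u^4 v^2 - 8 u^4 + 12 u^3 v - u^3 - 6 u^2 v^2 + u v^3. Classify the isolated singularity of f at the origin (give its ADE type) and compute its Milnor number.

Type E_{7}, Milnor number mu = 7.

The Hessian of f at 0 is [[0, 0], [0, 0]] with rank 0, so corank 2. A Groebner basis of the Jacobian ideal J(f) in C{u,v} is {3*u^2/4 + v^4 - v^3/4, u^3, u^2*v + u^2/4 - v^3/12, u^2 + u*v^2 - v^3/3}; counting standard monomials gives mu = 7. Corank 2; j^3 = -u^3 is a perfect cube, so E-series; the 4-jet and mu = 7 give E_7.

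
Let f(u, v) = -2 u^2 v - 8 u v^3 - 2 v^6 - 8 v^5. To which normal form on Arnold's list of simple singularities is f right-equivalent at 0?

The Hessian of f at 0 has rank 0. Corank 2; j^3 = -2*u^2*v has shape L^2 M (L != M), so D-series; mu = 7 gives D_7.

D_7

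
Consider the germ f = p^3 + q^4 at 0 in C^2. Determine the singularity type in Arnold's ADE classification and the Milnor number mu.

The Hessian of f at 0 has rank 0. Corank 2; j^3 = p^3 is a perfect cube, so E-series; the 4-jet and mu = 6 give E_6.

Type E6, Milnor number mu = 6.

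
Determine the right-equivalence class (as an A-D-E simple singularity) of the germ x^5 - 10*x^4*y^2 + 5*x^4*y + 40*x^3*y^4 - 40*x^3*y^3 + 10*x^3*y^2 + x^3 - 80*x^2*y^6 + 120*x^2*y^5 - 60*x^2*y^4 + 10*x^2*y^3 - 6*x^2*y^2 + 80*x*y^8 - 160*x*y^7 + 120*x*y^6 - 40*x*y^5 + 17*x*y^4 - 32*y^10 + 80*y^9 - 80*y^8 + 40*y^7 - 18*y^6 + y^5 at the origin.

The Hessian of f at 0 has rank 0. Corank 2; j^3 = x^3 is a perfect cube, so E-series; the 5-jet and mu = 8 give E_8.

E_{8}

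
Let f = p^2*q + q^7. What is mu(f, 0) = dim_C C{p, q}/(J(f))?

The Hessian of f at 0 has rank 0. Corank 2; j^3 = p^2*q has shape L^2 M (L != M), so D-series; mu = 8 gives D_8.

8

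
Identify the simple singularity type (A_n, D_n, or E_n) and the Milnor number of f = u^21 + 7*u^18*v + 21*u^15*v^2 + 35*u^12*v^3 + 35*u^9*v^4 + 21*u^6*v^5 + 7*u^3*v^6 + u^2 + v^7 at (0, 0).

The Hessian of f at 0 is [[2, 0], [0, 0]] with rank 1, so corank 1. A Groebner basis of the Jacobian ideal J(f) in C{u,v} is {v^6, u}; counting standard monomials gives mu = 6. Corank 1: A-series; mu = 6 gives A_6.

Type A_6, Milnor number mu = 6.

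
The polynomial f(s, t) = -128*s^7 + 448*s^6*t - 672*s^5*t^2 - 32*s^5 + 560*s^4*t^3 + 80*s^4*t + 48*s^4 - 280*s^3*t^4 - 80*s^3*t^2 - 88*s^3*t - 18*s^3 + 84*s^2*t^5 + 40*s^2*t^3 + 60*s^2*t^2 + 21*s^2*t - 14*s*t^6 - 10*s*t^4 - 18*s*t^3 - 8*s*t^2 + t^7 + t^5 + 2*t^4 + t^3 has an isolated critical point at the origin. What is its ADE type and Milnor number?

The Hessian of f at 0 has rank 0. Corank 2; j^3 = -(2*s - t)*(3*s - t)^2 has shape L^2 M (L != M), so D-series; mu = 8 gives D_8.

Type D8, Milnor number mu = 8.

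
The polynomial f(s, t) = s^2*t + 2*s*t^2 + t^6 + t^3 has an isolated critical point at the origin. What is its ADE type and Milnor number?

Type D_{7}, Milnor number mu = 7.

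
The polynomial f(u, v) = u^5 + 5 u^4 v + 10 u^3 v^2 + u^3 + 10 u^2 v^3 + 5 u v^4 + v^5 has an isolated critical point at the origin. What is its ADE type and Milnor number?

The Hessian of f at 0 has rank 0. Corank 2; j^3 = u^3 is a perfect cube, so E-series; the 5-jet and mu = 8 give E_8.

Type E_8, Milnor number mu = 8.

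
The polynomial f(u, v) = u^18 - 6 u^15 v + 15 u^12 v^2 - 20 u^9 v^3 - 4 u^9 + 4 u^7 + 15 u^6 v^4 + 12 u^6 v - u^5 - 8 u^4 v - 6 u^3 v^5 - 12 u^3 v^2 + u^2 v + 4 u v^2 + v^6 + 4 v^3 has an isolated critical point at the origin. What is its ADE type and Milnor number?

The Hessian of f at 0 has rank 0. Corank 2; j^3 = v*(u + 2*v)^2 has shape L^2 M (L != M), so D-series; mu = 7 gives D_7.

Type D7, Milnor number mu = 7.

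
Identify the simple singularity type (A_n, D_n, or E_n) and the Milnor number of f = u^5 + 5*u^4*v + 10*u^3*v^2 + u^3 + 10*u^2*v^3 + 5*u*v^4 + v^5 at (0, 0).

The Hessian of f at 0 has rank 0. Corank 2; j^3 = u^3 is a perfect cube, so E-series; the 5-jet and mu = 8 give E_8.

Type E8, Milnor number mu = 8.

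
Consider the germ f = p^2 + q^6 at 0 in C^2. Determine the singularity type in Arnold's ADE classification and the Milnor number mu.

The Hessian of f at 0 is [[2, 0], [0, 0]] with rank 1, so corank 1. A Groebner basis of the Jacobian ideal J(f) in C{p,q} is {q^5, p}; counting standard monomials gives mu = 5. Corank 1: A-series; mu = 5 gives A_5.

Type A_{5}, Milnor number mu = 5.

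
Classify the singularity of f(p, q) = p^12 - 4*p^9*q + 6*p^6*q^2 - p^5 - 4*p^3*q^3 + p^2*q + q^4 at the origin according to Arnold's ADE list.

D_5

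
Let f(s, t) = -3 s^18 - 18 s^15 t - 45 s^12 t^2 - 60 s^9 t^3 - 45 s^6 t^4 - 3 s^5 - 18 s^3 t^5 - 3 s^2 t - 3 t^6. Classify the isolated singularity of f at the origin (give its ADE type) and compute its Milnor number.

The Hessian of f at 0 is [[0, 0], [0, 0]] with rank 0, so corank 2. A Groebner basis of the Jacobian ideal J(f) in C{s,t} is {s^2/6 + t^5, s^3, s*t}; counting standard monomials gives mu = 7. Corank 2; j^3 = -3*s^2*t has shape L^2 M (L != M), so D-series; mu = 7 gives D_7.

Type D_{7}, Milnor number mu = 7.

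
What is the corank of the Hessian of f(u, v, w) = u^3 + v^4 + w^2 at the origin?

2

The Hessian at 0 is [[0, 0, 0], [0, 0, 0], [0, 0, 2]] of rank 1; hence corank 2.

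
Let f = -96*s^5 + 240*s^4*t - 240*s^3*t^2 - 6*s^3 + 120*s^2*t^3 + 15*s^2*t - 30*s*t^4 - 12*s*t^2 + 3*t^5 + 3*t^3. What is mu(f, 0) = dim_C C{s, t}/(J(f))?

The Hessian of f at 0 has rank 0. Corank 2; j^3 = -3*(s - t)^2*(2*s - t) has shape L^2 M (L != M), so D-series; mu = 6 gives D_6.

6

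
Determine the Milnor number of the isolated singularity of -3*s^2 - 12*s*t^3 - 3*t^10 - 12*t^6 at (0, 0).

9

The Hessian of f at 0 has rank 1. Corank 1: A-series; mu = 9 gives A_9.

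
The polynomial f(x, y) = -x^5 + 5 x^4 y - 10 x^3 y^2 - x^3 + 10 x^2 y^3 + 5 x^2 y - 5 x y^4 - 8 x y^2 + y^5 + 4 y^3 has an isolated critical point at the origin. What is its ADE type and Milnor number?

The Hessian of f at 0 has rank 0. Corank 2; j^3 = -(x - 2*y)^2*(x - y) has shape L^2 M (L != M), so D-series; mu = 6 gives D_6.

Type D_{6}, Milnor number mu = 6.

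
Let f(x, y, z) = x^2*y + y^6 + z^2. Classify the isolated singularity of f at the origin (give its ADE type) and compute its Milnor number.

The Hessian of f at 0 is [[0, 0, 0], [0, 0, 0], [0, 0, 2]] with rank 1, so corank 2. A Groebner basis of the Jacobian ideal J(f) in C{x,y,z} is {x^2/6 + y^5, x^3, x*y, z}; counting standard monomials gives mu = 7. Corank 2; j^3 = x^2*y has shape L^2 M (L != M), so D-series; mu = 7 gives D_7.

Type D_7, Milnor number mu = 7.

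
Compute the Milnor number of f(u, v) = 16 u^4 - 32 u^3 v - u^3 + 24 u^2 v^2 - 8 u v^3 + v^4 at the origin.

6

The Hessian of f at 0 has rank 0. Corank 2; j^3 = -u^3 is a perfect cube, so E-series; the 4-jet and mu = 6 give E_6.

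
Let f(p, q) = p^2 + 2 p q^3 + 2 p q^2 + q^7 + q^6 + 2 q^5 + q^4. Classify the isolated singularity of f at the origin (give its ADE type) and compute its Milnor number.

Type A6, Milnor number mu = 6.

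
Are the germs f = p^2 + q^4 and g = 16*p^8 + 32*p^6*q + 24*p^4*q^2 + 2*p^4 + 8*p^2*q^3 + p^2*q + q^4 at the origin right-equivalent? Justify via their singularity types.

The Hessian of f at 0 is [[2, 0], [0, 0]] with rank 1, so corank 1. A Groebner basis of the Jacobian ideal J(f) in C{p,q} is {q^3, p}; counting standard monomials gives mu = 3. Corank 1: A-series; mu = 3 gives A_3. The Hessian of g at 0 is [[0, 0], [0, 0]] with rank 0, so corank 2. A Groebner basis of the Jacobian ideal J(g) in C{p,q} is {p^3, p^2/4 + q^3, p*q}; counting standard monomials gives mu = 5. Corank 2; j^3 = p^2*q has shape L^2 M (L != M), so D-series; mu = 5 gives D_5. f is A_3 but g is D_5, hence not right-equivalent.

No.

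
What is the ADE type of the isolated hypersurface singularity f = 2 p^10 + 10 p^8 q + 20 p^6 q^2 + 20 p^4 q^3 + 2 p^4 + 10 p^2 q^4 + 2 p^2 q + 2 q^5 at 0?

D_6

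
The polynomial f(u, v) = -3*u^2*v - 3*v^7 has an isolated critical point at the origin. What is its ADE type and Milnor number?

Type D_8, Milnor number mu = 8.

The Hessian of f at 0 is [[0, 0], [0, 0]] with rank 0, so corank 2. A Groebner basis of the Jacobian ideal J(f) in C{u,v} is {u^2/7 + v^6, u^3, u*v}; counting standard monomials gives mu = 8. Corank 2; j^3 = -3*u^2*v has shape L^2 M (L != M), so D-series; mu = 8 gives D_8.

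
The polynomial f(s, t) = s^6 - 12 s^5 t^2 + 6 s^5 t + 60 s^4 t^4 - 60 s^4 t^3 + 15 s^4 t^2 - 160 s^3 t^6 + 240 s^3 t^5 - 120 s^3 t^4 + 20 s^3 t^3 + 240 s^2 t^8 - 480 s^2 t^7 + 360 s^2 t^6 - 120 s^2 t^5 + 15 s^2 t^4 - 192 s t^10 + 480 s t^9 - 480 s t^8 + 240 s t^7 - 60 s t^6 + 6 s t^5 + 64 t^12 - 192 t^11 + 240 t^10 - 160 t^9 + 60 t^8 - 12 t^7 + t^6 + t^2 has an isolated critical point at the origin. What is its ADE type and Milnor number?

Type A5, Milnor number mu = 5.

The Hessian of f at 0 has rank 1. Corank 1: A-series; mu = 5 gives A_5.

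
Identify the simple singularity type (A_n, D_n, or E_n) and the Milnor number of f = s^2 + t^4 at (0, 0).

The Hessian of f at 0 has rank 1. Corank 1: A-series; mu = 3 gives A_3.

Type A_{3}, Milnor number mu = 3.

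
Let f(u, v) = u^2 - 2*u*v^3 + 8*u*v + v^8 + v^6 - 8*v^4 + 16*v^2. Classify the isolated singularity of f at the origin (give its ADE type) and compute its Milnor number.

The Hessian of f at 0 has rank 1. Corank 1: A-series; mu = 7 gives A_7.

Type A_7, Milnor number mu = 7.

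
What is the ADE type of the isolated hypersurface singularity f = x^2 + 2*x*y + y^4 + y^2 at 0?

A_3

The Hessian of f at 0 is [[2, 2], [2, 2]] with rank 1, so corank 1. A Groebner basis of the Jacobian ideal J(f) in C{x,y} is {y^3, x + y}; counting standard monomials gives mu = 3. Corank 1: A-series; mu = 3 gives A_3.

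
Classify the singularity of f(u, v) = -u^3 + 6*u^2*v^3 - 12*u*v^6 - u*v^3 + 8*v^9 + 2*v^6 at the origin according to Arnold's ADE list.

The Hessian of f at 0 has rank 0. Corank 2; j^3 = -u^3 is a perfect cube, so E-series; the 4-jet and mu = 7 give E_7.

E_{7}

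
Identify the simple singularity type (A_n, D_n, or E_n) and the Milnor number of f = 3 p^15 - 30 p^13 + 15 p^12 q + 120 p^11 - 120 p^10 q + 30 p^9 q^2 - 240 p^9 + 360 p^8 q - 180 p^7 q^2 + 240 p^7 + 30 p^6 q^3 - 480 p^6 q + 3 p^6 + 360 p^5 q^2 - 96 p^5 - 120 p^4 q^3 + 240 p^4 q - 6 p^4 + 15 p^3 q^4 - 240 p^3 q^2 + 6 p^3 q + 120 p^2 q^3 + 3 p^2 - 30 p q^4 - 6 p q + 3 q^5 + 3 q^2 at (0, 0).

Type A_{4}, Milnor number mu = 4.

The Hessian of f at 0 has rank 1. Corank 1: A-series; mu = 4 gives A_4.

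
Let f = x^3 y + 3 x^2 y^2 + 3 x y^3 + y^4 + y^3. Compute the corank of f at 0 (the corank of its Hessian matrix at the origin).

Hessian at 0 has rank 0.

2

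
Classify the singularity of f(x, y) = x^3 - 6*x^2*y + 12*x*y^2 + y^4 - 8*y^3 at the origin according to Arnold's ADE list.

E6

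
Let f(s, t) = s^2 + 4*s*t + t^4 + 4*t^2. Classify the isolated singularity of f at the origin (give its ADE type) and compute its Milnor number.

The Hessian of f at 0 is [[2, 4], [4, 8]] with rank 1, so corank 1. A Groebner basis of the Jacobian ideal J(f) in C{s,t} is {t^3, s + 2*t}; counting standard monomials gives mu = 3. Corank 1: A-series; mu = 3 gives A_3.

Type A3, Milnor number mu = 3.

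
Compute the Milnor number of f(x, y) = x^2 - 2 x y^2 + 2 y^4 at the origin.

3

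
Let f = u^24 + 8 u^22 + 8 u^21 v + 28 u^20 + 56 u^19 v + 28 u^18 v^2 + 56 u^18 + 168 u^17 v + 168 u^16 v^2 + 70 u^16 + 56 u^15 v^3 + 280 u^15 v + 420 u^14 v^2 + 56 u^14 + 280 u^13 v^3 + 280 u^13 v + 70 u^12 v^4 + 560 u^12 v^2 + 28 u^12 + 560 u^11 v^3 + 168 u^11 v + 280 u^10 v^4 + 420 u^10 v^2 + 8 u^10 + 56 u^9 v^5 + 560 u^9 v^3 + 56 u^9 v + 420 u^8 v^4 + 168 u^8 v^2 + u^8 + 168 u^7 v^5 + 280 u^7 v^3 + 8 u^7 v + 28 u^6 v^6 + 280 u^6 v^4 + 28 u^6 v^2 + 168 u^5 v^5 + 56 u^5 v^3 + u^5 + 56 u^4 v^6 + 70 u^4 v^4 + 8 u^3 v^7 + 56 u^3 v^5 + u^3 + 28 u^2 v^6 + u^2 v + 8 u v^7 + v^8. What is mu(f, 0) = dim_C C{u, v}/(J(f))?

9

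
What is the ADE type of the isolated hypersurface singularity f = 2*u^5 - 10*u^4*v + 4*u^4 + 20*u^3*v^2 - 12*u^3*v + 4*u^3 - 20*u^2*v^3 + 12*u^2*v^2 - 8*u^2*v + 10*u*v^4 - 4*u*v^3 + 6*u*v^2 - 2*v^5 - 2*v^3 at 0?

D_4

The Hessian of f at 0 has rank 0. Corank 2; j^3 = 2*(u - v)*(2*u^2 - 2*u*v + v^2) splits into three distinct lines over C (the quadratic factor has nonzero discriminant), so D_4.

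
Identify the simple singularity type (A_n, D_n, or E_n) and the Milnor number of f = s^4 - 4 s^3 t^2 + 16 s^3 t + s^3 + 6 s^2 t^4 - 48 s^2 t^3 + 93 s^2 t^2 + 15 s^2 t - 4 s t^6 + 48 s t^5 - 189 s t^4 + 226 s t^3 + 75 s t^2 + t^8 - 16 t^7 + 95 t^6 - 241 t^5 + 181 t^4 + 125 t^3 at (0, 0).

Type E_6, Milnor number mu = 6.

The Hessian of f at 0 has rank 0. Corank 2; j^3 = (s + 5*t)^3 is a perfect cube, so E-series; the 4-jet and mu = 6 give E_6.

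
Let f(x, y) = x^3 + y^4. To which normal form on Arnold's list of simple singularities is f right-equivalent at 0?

The Hessian of f at 0 has rank 0. Corank 2; j^3 = x^3 is a perfect cube, so E-series; the 4-jet and mu = 6 give E_6.

E_6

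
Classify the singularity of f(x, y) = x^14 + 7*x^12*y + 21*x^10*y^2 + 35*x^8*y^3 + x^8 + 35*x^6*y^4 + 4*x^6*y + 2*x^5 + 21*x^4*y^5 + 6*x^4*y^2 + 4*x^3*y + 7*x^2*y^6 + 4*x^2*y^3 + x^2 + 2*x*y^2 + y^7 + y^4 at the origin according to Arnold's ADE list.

A_6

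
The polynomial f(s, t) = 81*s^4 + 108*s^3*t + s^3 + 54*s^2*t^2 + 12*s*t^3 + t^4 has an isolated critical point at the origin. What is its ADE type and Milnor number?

The Hessian of f at 0 has rank 0. Corank 2; j^3 = s^3 is a perfect cube, so E-series; the 4-jet and mu = 6 give E_6.

Type E_{6}, Milnor number mu = 6.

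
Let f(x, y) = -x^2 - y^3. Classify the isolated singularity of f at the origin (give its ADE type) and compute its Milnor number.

The Hessian of f at 0 has rank 1. Corank 1: A-series; mu = 2 gives A_2.

Type A_2, Milnor number mu = 2.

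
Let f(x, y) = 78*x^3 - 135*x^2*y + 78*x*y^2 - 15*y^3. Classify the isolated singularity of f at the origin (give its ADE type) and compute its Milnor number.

The Hessian of f at 0 has rank 0. Corank 2; j^3 = 3*(2*x - y)*(13*x^2 - 16*x*y + 5*y^2) splits into three distinct lines over C (the quadratic factor has nonzero discriminant), so D_4.

Type D4, Milnor number mu = 4.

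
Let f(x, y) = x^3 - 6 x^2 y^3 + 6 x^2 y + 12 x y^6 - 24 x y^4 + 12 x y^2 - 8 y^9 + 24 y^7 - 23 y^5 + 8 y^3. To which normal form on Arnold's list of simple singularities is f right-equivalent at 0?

E8

The Hessian of f at 0 has rank 0. Corank 2; j^3 = (x + 2*y)^3 is a perfect cube, so E-series; the 5-jet and mu = 8 give E_8.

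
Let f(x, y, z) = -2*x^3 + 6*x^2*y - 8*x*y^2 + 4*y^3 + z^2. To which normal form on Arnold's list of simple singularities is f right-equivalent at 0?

The Hessian of f at 0 has rank 1. Corank 2; j^3 = -2*(x - y)*(x^2 - 2*x*y + 2*y^2) splits into three distinct lines over C (the quadratic factor has nonzero discriminant), so D_4.

D4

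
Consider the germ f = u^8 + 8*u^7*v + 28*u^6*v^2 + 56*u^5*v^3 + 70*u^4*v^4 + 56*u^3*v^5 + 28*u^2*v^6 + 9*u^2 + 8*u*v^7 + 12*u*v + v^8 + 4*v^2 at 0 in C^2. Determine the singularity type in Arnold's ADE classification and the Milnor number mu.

The Hessian of f at 0 has rank 1. Corank 1: A-series; mu = 7 gives A_7.

Type A7, Milnor number mu = 7.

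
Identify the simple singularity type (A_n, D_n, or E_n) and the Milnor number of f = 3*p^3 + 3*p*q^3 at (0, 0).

The Hessian of f at 0 is [[0, 0], [0, 0]] with rank 0, so corank 2. A Groebner basis of the Jacobian ideal J(f) in C{p,q} is {p^3, p*q^2, 3*p^2 + q^3}; counting standard monomials gives mu = 7. Corank 2; j^3 = 3*p^3 is a perfect cube, so E-series; the 4-jet and mu = 7 give E_7.

Type E7, Milnor number mu = 7.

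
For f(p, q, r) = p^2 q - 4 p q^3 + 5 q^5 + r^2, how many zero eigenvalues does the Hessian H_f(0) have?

2

Hessian at 0 has rank 1.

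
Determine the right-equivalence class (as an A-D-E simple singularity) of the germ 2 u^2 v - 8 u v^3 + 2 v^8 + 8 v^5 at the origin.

D_9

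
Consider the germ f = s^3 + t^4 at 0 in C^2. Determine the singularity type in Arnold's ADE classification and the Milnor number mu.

Type E6, Milnor number mu = 6.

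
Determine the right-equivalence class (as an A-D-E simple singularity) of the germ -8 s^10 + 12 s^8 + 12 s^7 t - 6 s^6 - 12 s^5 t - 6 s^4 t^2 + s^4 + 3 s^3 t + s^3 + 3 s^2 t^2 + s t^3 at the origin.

E_7

The Hessian of f at 0 has rank 0. Corank 2; j^3 = s^3 is a perfect cube, so E-series; the 4-jet and mu = 7 give E_7.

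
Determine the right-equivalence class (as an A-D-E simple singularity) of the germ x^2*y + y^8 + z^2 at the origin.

The Hessian of f at 0 has rank 1. Corank 2; j^3 = x^2*y has shape L^2 M (L != M), so D-series; mu = 9 gives D_9.

D_9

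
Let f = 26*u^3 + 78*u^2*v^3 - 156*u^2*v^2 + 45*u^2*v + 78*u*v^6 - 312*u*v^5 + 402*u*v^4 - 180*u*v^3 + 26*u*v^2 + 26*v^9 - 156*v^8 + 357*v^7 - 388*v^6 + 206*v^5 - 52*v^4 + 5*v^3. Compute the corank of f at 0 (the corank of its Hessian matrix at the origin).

The Hessian at 0 is [[0, 0], [0, 0]] of rank 0; hence corank 2.

2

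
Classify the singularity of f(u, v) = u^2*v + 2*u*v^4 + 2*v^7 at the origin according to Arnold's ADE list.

D_8

The Hessian of f at 0 is [[0, 0], [0, 0]] with rank 0, so corank 2. A Groebner basis of the Jacobian ideal J(f) in C{u,v} is {-u^2/6 + u*v^3, u*v + v^4, u^3, u^2*v}; counting standard monomials gives mu = 8. Corank 2; j^3 = u^2*v has shape L^2 M (L != M), so D-series; mu = 8 gives D_8.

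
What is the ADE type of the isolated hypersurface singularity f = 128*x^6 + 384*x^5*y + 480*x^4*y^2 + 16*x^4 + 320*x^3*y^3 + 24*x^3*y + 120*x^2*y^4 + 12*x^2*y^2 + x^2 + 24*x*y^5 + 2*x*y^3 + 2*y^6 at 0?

A5

The Hessian of f at 0 is [[2, 0], [0, 0]] with rank 1, so corank 1. A Groebner basis of the Jacobian ideal J(f) in C{x,y} is {x*y^2, x + y^3, x^2}; counting standard monomials gives mu = 5. Corank 1: A-series; mu = 5 gives A_5.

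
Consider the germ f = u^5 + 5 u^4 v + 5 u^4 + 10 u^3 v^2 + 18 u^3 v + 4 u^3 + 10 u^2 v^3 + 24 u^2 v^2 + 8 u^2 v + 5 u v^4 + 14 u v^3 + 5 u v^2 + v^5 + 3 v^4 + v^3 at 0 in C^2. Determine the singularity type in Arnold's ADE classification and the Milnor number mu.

Type D_5, Milnor number mu = 5.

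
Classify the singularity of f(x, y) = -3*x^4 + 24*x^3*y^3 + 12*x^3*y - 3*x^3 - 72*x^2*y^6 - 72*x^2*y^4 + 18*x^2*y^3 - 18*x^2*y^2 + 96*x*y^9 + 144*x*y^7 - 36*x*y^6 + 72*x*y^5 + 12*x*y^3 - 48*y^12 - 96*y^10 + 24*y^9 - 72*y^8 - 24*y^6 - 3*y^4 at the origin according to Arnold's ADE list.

The Hessian of f at 0 has rank 0. Corank 2; j^3 = -3*x^3 is a perfect cube, so E-series; the 4-jet and mu = 6 give E_6.

E_6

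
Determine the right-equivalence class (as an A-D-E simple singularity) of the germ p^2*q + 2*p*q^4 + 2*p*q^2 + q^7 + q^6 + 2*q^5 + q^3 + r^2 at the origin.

The Hessian of f at 0 is [[0, 0, 0], [0, 0, 0], [0, 0, 2]] with rank 1, so corank 2. A Groebner basis of the Jacobian ideal J(f) in C{p,q,r} is {p*q + q^4 + q^2, p^3 - p^2/2 - p*q + q^3 - q^2/2, p^2*q + p^2/3 + 2*p*q/3 - q^3 + q^2/3, -p^2/6 + p*q^2 - p*q/3 + q^3 - q^2/6, r}; counting standard monomials gives mu = 7. Corank 2; j^3 = q*(p + q)^2 has shape L^2 M (L != M), so D-series; mu = 7 gives D_7.

D_{7}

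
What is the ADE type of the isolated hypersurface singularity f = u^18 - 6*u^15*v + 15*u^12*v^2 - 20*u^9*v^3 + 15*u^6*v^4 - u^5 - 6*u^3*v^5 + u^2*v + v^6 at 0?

D7

The Hessian of f at 0 is [[0, 0], [0, 0]] with rank 0, so corank 2. A Groebner basis of the Jacobian ideal J(f) in C{u,v} is {u^2/6 + v^5, u^3, u*v}; counting standard monomials gives mu = 7. Corank 2; j^3 = u^2*v has shape L^2 M (L != M), so D-series; mu = 7 gives D_7.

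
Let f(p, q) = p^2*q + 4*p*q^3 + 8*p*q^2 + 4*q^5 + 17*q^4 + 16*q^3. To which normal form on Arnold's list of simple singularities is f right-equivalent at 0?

The Hessian of f at 0 has rank 0. Corank 2; j^3 = q*(p + 4*q)^2 has shape L^2 M (L != M), so D-series; mu = 5 gives D_5.

D5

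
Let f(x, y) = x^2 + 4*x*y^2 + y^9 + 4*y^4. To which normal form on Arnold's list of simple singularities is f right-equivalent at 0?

The Hessian of f at 0 has rank 1. Corank 1: A-series; mu = 8 gives A_8.

A8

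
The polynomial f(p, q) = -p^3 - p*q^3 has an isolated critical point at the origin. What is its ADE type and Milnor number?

Type E_{7}, Milnor number mu = 7.

The Hessian of f at 0 has rank 0. Corank 2; j^3 = -p^3 is a perfect cube, so E-series; the 4-jet and mu = 7 give E_7.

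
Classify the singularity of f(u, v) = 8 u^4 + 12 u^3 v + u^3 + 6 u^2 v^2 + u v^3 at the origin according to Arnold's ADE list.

E_7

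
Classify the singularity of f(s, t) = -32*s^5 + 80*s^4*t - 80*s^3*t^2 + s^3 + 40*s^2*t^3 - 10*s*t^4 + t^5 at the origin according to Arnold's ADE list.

E_8

The Hessian of f at 0 has rank 0. Corank 2; j^3 = s^3 is a perfect cube, so E-series; the 5-jet and mu = 8 give E_8.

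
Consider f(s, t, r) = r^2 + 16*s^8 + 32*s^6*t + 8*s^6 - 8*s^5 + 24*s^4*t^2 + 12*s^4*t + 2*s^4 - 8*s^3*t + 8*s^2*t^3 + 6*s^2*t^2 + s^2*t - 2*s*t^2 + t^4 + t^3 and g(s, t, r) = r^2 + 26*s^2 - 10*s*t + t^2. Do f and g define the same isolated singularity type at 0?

The Hessian of f at 0 has rank 1. Corank 2; j^3 = t*(s - t)^2 has shape L^2 M (L != M), so D-series; mu = 5 gives D_5. The Hessian of g at 0 has rank 3. Corank 0: nondegenerate Morse point, so A_1. f is D_5 but g is A_1, hence not right-equivalent.

No.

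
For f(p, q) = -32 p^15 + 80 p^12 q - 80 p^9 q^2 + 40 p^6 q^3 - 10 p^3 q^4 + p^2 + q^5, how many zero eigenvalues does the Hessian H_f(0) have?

Hessian at 0 has rank 1.

1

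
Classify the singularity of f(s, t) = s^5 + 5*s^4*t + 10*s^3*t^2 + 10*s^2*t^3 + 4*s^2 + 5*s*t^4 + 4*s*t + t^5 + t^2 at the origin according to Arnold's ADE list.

A_4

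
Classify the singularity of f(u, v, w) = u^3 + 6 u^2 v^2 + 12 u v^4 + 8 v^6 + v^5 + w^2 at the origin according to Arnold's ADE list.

The Hessian of f at 0 is [[0, 0, 0], [0, 0, 0], [0, 0, 2]] with rank 1, so corank 2. A Groebner basis of the Jacobian ideal J(f) in C{u,v,w} is {v^4, u^3, u^2/4 + u*v^2, w}; counting standard monomials gives mu = 8. Corank 2; j^3 = u^3 is a perfect cube, so E-series; the 5-jet and mu = 8 give E_8.

E8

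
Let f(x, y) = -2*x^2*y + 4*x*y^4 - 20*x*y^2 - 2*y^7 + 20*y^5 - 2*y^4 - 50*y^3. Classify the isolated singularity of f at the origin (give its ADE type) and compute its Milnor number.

Type D_5, Milnor number mu = 5.

The Hessian of f at 0 has rank 0. Corank 2; j^3 = -2*y*(x + 5*y)^2 has shape L^2 M (L != M), so D-series; mu = 5 gives D_5.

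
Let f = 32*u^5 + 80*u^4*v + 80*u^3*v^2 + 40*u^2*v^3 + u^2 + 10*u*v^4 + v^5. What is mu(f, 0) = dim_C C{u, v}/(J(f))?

4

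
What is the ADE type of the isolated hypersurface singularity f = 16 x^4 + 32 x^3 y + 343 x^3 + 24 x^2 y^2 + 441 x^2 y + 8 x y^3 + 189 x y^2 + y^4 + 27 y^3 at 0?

E_6

The Hessian of f at 0 has rank 0. Corank 2; j^3 = (7*x + 3*y)^3 is a perfect cube, so E-series; the 4-jet and mu = 6 give E_6.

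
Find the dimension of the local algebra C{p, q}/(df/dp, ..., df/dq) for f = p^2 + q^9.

8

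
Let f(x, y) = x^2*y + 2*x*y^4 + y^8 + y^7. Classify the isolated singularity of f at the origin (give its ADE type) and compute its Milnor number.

Type D_{9}, Milnor number mu = 9.

The Hessian of f at 0 is [[0, 0], [0, 0]] with rank 0, so corank 2. A Groebner basis of the Jacobian ideal J(f) in C{x,y} is {x^2*y^2, 8*x^2*y + x^2 + x*y^3, x*y + y^4, x^3}; counting standard monomials gives mu = 9. Corank 2; j^3 = x^2*y has shape L^2 M (L != M), so D-series; mu = 9 gives D_9.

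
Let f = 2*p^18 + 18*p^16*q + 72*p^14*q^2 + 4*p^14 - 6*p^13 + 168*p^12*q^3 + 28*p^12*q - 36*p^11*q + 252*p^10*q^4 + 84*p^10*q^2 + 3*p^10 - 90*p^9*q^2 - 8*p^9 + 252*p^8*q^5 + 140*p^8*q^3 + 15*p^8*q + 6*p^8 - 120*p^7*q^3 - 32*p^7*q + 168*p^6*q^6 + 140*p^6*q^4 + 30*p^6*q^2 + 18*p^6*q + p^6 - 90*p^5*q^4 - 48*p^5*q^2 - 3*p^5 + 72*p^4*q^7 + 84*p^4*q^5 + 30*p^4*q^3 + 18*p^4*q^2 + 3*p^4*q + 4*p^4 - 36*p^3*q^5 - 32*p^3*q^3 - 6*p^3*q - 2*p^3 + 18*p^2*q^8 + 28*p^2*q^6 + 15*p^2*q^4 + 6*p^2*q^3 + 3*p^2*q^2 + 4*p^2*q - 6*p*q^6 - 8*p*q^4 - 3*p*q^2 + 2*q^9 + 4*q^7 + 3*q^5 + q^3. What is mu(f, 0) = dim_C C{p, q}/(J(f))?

The Hessian of f at 0 has rank 0. Corank 2; j^3 = -(p - q)*(2*p^2 - 2*p*q + q^2) splits into three distinct lines over C (the quadratic factor has nonzero discriminant), so D_4.

4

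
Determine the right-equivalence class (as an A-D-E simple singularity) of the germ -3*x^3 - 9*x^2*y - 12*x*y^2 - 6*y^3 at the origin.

D4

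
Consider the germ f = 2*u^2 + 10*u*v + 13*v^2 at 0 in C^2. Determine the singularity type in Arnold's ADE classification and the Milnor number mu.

The Hessian of f at 0 is [[4, 10], [10, 26]] with rank 2, so corank 0. A Groebner basis of the Jacobian ideal J(f) in C{u,v} is {u, v}; counting standard monomials gives mu = 1. Corank 0: nondegenerate Morse point, so A_1.

Type A_{1}, Milnor number mu = 1.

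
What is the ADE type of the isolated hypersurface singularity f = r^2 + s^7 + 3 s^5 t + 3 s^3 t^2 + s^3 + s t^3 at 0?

E_7

The Hessian of f at 0 is [[0, 0, 0], [0, 0, 0], [0, 0, 2]] with rank 1, so corank 2. A Groebner basis of the Jacobian ideal J(f) in C{s,t,r} is {s^3, s*t^2, 3*s^2 + t^3, r}; counting standard monomials gives mu = 7. Corank 2; j^3 = s^3 is a perfect cube, so E-series; the 4-jet and mu = 7 give E_7.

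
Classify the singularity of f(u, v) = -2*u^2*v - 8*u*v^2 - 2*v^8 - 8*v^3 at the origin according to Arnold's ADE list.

The Hessian of f at 0 is [[0, 0], [0, 0]] with rank 0, so corank 2. A Groebner basis of the Jacobian ideal J(f) in C{u,v} is {u^2/8 + v^7 - v^2/2, u^3 + 8*v^3, u*v + 2*v^2}; counting standard monomials gives mu = 9. Corank 2; j^3 = -2*v*(u + 2*v)^2 has shape L^2 M (L != M), so D-series; mu = 9 gives D_9.

D_9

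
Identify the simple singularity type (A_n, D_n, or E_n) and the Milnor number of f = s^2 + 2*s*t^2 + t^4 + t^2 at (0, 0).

Type A1, Milnor number mu = 1.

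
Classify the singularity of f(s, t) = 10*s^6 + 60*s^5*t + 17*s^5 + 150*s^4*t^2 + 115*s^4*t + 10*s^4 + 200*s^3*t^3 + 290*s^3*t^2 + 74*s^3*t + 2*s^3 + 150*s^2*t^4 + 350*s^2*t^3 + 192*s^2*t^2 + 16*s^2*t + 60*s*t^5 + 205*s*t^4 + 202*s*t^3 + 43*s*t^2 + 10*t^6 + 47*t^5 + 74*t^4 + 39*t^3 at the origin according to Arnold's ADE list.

The Hessian of f at 0 has rank 0. Corank 2; j^3 = (s + 3*t)*(2*s^2 + 10*s*t + 13*t^2) splits into three distinct lines over C (the quadratic factor has nonzero discriminant), so D_4.

D4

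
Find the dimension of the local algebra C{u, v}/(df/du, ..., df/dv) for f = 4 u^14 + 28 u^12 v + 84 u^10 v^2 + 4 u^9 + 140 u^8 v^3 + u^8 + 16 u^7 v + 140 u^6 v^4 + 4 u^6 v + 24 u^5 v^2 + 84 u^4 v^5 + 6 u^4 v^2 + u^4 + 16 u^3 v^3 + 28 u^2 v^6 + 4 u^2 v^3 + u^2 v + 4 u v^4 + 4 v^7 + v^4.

5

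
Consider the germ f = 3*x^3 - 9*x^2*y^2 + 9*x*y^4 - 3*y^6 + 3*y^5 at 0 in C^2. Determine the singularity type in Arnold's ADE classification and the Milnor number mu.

The Hessian of f at 0 has rank 0. Corank 2; j^3 = 3*x^3 is a perfect cube, so E-series; the 5-jet and mu = 8 give E_8.

Type E8, Milnor number mu = 8.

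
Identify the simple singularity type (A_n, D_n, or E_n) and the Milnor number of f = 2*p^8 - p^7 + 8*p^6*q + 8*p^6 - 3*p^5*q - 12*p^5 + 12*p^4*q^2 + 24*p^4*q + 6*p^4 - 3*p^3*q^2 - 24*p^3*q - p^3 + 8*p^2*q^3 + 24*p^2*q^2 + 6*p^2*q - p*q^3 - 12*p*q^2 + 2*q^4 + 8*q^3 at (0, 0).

Type E_{7}, Milnor number mu = 7.

The Hessian of f at 0 has rank 0. Corank 2; j^3 = -(p - 2*q)^3 is a perfect cube, so E-series; the 4-jet and mu = 7 give E_7.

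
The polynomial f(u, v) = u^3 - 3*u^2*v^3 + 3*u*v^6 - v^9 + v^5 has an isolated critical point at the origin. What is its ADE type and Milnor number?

Type E_8, Milnor number mu = 8.

The Hessian of f at 0 is [[0, 0], [0, 0]] with rank 0, so corank 2. A Groebner basis of the Jacobian ideal J(f) in C{u,v} is {-u^2/2 + u*v^3, v^4, u^3, u^2*v}; counting standard monomials gives mu = 8. Corank 2; j^3 = u^3 is a perfect cube, so E-series; the 5-jet and mu = 8 give E_8.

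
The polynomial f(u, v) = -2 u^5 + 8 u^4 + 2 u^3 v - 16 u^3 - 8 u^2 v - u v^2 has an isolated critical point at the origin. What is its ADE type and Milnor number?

The Hessian of f at 0 is [[0, 0], [0, 0]] with rank 0, so corank 2. A Groebner basis of the Jacobian ideal J(f) in C{u,v} is {u^3 - 4*u^2 - u*v, u^2*v + 20*u^2 + 6*u*v + v^2/4, -96*u^2 + u*v^2 - 32*u*v - 2*v^2, 448*u^2 + 160*u*v + v^3 + 12*v^2}; counting standard monomials gives mu = 6. Corank 2; j^3 = -u*(4*u + v)^2 has shape L^2 M (L != M), so D-series; mu = 6 gives D_6.

Type D_{6}, Milnor number mu = 6.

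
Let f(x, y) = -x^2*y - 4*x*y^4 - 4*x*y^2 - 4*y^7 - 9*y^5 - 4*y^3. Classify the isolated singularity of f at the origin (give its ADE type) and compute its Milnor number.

The Hessian of f at 0 is [[0, 0], [0, 0]] with rank 0, so corank 2. A Groebner basis of the Jacobian ideal J(f) in C{x,y} is {x*y/2 + y^4 + y^2, x*y^2 + 2*y^3, x^2 + 3*x*y/2 - y^2}; counting standard monomials gives mu = 6. Corank 2; j^3 = -y*(x + 2*y)^2 has shape L^2 M (L != M), so D-series; mu = 6 gives D_6.

Type D_{6}, Milnor number mu = 6.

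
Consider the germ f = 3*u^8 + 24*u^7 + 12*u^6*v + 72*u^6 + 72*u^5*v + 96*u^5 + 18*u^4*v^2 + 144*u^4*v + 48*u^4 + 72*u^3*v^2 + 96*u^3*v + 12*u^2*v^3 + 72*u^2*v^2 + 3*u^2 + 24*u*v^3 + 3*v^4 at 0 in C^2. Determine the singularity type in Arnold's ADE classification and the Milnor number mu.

The Hessian of f at 0 is [[6, 0], [0, 0]] with rank 1, so corank 1. A Groebner basis of the Jacobian ideal J(f) in C{u,v} is {v^3, u}; counting standard monomials gives mu = 3. Corank 1: A-series; mu = 3 gives A_3.

Type A_{3}, Milnor number mu = 3.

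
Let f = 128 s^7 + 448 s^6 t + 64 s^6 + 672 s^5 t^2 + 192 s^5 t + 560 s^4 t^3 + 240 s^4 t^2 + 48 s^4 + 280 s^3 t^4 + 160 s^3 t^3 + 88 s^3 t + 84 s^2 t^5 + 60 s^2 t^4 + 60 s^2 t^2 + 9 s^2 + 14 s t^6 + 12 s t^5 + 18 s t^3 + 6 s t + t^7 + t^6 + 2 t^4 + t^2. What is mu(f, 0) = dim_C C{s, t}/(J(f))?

The Hessian of f at 0 has rank 1. Corank 1: A-series; mu = 6 gives A_6.

6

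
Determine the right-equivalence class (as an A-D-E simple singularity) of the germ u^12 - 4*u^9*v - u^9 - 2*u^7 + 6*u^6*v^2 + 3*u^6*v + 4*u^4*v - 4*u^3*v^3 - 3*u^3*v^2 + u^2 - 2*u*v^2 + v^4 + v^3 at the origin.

A_{2}

The Hessian of f at 0 has rank 1. Corank 1: A-series; mu = 2 gives A_2.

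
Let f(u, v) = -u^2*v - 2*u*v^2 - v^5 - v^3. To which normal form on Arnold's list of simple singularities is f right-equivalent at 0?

D6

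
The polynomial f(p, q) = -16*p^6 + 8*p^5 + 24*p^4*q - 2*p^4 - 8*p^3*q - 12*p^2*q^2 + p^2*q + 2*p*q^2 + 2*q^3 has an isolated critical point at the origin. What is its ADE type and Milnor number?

The Hessian of f at 0 is [[0, 0], [0, 0]] with rank 0, so corank 2. A Groebner basis of the Jacobian ideal J(f) in C{p,q} is {q^3, p^2 + 2*q^2, p*q + q^2}; counting standard monomials gives mu = 4. Corank 2; j^3 = q*(p^2 + 2*p*q + 2*q^2) splits into three distinct lines over C (the quadratic factor has nonzero discriminant), so D_4.

Type D4, Milnor number mu = 4.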